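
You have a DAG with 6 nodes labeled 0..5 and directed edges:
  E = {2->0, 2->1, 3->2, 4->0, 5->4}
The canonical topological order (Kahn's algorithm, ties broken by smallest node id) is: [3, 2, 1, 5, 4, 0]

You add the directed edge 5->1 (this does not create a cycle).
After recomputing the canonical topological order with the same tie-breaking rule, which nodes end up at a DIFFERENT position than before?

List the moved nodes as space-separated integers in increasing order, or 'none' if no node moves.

Old toposort: [3, 2, 1, 5, 4, 0]
Added edge 5->1
Recompute Kahn (smallest-id tiebreak):
  initial in-degrees: [2, 2, 1, 0, 1, 0]
  ready (indeg=0): [3, 5]
  pop 3: indeg[2]->0 | ready=[2, 5] | order so far=[3]
  pop 2: indeg[0]->1; indeg[1]->1 | ready=[5] | order so far=[3, 2]
  pop 5: indeg[1]->0; indeg[4]->0 | ready=[1, 4] | order so far=[3, 2, 5]
  pop 1: no out-edges | ready=[4] | order so far=[3, 2, 5, 1]
  pop 4: indeg[0]->0 | ready=[0] | order so far=[3, 2, 5, 1, 4]
  pop 0: no out-edges | ready=[] | order so far=[3, 2, 5, 1, 4, 0]
New canonical toposort: [3, 2, 5, 1, 4, 0]
Compare positions:
  Node 0: index 5 -> 5 (same)
  Node 1: index 2 -> 3 (moved)
  Node 2: index 1 -> 1 (same)
  Node 3: index 0 -> 0 (same)
  Node 4: index 4 -> 4 (same)
  Node 5: index 3 -> 2 (moved)
Nodes that changed position: 1 5

Answer: 1 5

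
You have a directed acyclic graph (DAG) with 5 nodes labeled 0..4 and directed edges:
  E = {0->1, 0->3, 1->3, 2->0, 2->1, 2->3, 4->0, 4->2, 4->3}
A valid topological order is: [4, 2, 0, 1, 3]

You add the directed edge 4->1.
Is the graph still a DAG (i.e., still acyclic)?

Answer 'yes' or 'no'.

Given toposort: [4, 2, 0, 1, 3]
Position of 4: index 0; position of 1: index 3
New edge 4->1: forward
Forward edge: respects the existing order. Still a DAG, same toposort still valid.
Still a DAG? yes

Answer: yes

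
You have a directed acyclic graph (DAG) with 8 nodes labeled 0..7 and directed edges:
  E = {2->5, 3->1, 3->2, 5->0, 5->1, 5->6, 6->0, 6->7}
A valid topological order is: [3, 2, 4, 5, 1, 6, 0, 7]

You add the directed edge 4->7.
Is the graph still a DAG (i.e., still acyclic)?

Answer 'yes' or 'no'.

Answer: yes

Derivation:
Given toposort: [3, 2, 4, 5, 1, 6, 0, 7]
Position of 4: index 2; position of 7: index 7
New edge 4->7: forward
Forward edge: respects the existing order. Still a DAG, same toposort still valid.
Still a DAG? yes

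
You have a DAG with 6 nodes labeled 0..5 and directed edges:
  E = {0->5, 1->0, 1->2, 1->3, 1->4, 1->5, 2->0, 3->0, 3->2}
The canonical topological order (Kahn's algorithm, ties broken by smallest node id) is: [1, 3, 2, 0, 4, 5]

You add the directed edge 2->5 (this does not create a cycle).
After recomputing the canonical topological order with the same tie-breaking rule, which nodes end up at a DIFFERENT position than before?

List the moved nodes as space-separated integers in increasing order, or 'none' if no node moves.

Old toposort: [1, 3, 2, 0, 4, 5]
Added edge 2->5
Recompute Kahn (smallest-id tiebreak):
  initial in-degrees: [3, 0, 2, 1, 1, 3]
  ready (indeg=0): [1]
  pop 1: indeg[0]->2; indeg[2]->1; indeg[3]->0; indeg[4]->0; indeg[5]->2 | ready=[3, 4] | order so far=[1]
  pop 3: indeg[0]->1; indeg[2]->0 | ready=[2, 4] | order so far=[1, 3]
  pop 2: indeg[0]->0; indeg[5]->1 | ready=[0, 4] | order so far=[1, 3, 2]
  pop 0: indeg[5]->0 | ready=[4, 5] | order so far=[1, 3, 2, 0]
  pop 4: no out-edges | ready=[5] | order so far=[1, 3, 2, 0, 4]
  pop 5: no out-edges | ready=[] | order so far=[1, 3, 2, 0, 4, 5]
New canonical toposort: [1, 3, 2, 0, 4, 5]
Compare positions:
  Node 0: index 3 -> 3 (same)
  Node 1: index 0 -> 0 (same)
  Node 2: index 2 -> 2 (same)
  Node 3: index 1 -> 1 (same)
  Node 4: index 4 -> 4 (same)
  Node 5: index 5 -> 5 (same)
Nodes that changed position: none

Answer: none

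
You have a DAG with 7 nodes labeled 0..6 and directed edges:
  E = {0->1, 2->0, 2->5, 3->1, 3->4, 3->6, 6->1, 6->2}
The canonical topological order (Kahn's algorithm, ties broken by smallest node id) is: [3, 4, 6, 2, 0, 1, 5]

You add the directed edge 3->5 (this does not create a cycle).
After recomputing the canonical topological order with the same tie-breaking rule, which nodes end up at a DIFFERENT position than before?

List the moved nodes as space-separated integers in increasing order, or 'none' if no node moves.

Old toposort: [3, 4, 6, 2, 0, 1, 5]
Added edge 3->5
Recompute Kahn (smallest-id tiebreak):
  initial in-degrees: [1, 3, 1, 0, 1, 2, 1]
  ready (indeg=0): [3]
  pop 3: indeg[1]->2; indeg[4]->0; indeg[5]->1; indeg[6]->0 | ready=[4, 6] | order so far=[3]
  pop 4: no out-edges | ready=[6] | order so far=[3, 4]
  pop 6: indeg[1]->1; indeg[2]->0 | ready=[2] | order so far=[3, 4, 6]
  pop 2: indeg[0]->0; indeg[5]->0 | ready=[0, 5] | order so far=[3, 4, 6, 2]
  pop 0: indeg[1]->0 | ready=[1, 5] | order so far=[3, 4, 6, 2, 0]
  pop 1: no out-edges | ready=[5] | order so far=[3, 4, 6, 2, 0, 1]
  pop 5: no out-edges | ready=[] | order so far=[3, 4, 6, 2, 0, 1, 5]
New canonical toposort: [3, 4, 6, 2, 0, 1, 5]
Compare positions:
  Node 0: index 4 -> 4 (same)
  Node 1: index 5 -> 5 (same)
  Node 2: index 3 -> 3 (same)
  Node 3: index 0 -> 0 (same)
  Node 4: index 1 -> 1 (same)
  Node 5: index 6 -> 6 (same)
  Node 6: index 2 -> 2 (same)
Nodes that changed position: none

Answer: none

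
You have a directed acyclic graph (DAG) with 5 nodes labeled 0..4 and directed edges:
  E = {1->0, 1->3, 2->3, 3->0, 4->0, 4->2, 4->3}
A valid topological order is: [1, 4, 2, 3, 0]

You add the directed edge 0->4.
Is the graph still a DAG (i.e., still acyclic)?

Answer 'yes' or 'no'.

Answer: no

Derivation:
Given toposort: [1, 4, 2, 3, 0]
Position of 0: index 4; position of 4: index 1
New edge 0->4: backward (u after v in old order)
Backward edge: old toposort is now invalid. Check if this creates a cycle.
Does 4 already reach 0? Reachable from 4: [0, 2, 3, 4]. YES -> cycle!
Still a DAG? no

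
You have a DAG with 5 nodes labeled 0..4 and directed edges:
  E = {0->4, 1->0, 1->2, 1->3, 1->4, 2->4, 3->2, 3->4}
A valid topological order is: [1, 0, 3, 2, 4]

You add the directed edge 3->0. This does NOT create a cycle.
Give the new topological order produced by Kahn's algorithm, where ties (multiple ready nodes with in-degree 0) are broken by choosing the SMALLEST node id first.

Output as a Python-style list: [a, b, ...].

Old toposort: [1, 0, 3, 2, 4]
Added edge: 3->0
Position of 3 (2) > position of 0 (1). Must reorder: 3 must now come before 0.
Run Kahn's algorithm (break ties by smallest node id):
  initial in-degrees: [2, 0, 2, 1, 4]
  ready (indeg=0): [1]
  pop 1: indeg[0]->1; indeg[2]->1; indeg[3]->0; indeg[4]->3 | ready=[3] | order so far=[1]
  pop 3: indeg[0]->0; indeg[2]->0; indeg[4]->2 | ready=[0, 2] | order so far=[1, 3]
  pop 0: indeg[4]->1 | ready=[2] | order so far=[1, 3, 0]
  pop 2: indeg[4]->0 | ready=[4] | order so far=[1, 3, 0, 2]
  pop 4: no out-edges | ready=[] | order so far=[1, 3, 0, 2, 4]
  Result: [1, 3, 0, 2, 4]

Answer: [1, 3, 0, 2, 4]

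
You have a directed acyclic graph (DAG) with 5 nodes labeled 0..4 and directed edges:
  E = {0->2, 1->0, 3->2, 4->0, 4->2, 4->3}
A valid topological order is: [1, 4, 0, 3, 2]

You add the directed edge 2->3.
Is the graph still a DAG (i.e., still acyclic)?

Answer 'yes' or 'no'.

Answer: no

Derivation:
Given toposort: [1, 4, 0, 3, 2]
Position of 2: index 4; position of 3: index 3
New edge 2->3: backward (u after v in old order)
Backward edge: old toposort is now invalid. Check if this creates a cycle.
Does 3 already reach 2? Reachable from 3: [2, 3]. YES -> cycle!
Still a DAG? no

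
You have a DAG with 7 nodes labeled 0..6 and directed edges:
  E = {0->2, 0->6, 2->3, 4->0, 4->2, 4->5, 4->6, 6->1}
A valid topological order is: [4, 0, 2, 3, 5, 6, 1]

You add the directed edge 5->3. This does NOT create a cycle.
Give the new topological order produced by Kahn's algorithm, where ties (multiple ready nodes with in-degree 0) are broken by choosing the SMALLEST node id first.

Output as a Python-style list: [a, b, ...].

Answer: [4, 0, 2, 5, 3, 6, 1]

Derivation:
Old toposort: [4, 0, 2, 3, 5, 6, 1]
Added edge: 5->3
Position of 5 (4) > position of 3 (3). Must reorder: 5 must now come before 3.
Run Kahn's algorithm (break ties by smallest node id):
  initial in-degrees: [1, 1, 2, 2, 0, 1, 2]
  ready (indeg=0): [4]
  pop 4: indeg[0]->0; indeg[2]->1; indeg[5]->0; indeg[6]->1 | ready=[0, 5] | order so far=[4]
  pop 0: indeg[2]->0; indeg[6]->0 | ready=[2, 5, 6] | order so far=[4, 0]
  pop 2: indeg[3]->1 | ready=[5, 6] | order so far=[4, 0, 2]
  pop 5: indeg[3]->0 | ready=[3, 6] | order so far=[4, 0, 2, 5]
  pop 3: no out-edges | ready=[6] | order so far=[4, 0, 2, 5, 3]
  pop 6: indeg[1]->0 | ready=[1] | order so far=[4, 0, 2, 5, 3, 6]
  pop 1: no out-edges | ready=[] | order so far=[4, 0, 2, 5, 3, 6, 1]
  Result: [4, 0, 2, 5, 3, 6, 1]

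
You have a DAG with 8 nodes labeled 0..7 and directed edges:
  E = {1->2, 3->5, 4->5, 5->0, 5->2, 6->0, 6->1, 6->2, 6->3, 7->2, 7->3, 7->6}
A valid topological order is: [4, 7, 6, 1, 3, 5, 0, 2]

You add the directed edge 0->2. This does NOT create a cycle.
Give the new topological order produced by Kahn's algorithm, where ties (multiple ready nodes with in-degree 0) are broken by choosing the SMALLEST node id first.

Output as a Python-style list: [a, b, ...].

Answer: [4, 7, 6, 1, 3, 5, 0, 2]

Derivation:
Old toposort: [4, 7, 6, 1, 3, 5, 0, 2]
Added edge: 0->2
Position of 0 (6) < position of 2 (7). Old order still valid.
Run Kahn's algorithm (break ties by smallest node id):
  initial in-degrees: [2, 1, 5, 2, 0, 2, 1, 0]
  ready (indeg=0): [4, 7]
  pop 4: indeg[5]->1 | ready=[7] | order so far=[4]
  pop 7: indeg[2]->4; indeg[3]->1; indeg[6]->0 | ready=[6] | order so far=[4, 7]
  pop 6: indeg[0]->1; indeg[1]->0; indeg[2]->3; indeg[3]->0 | ready=[1, 3] | order so far=[4, 7, 6]
  pop 1: indeg[2]->2 | ready=[3] | order so far=[4, 7, 6, 1]
  pop 3: indeg[5]->0 | ready=[5] | order so far=[4, 7, 6, 1, 3]
  pop 5: indeg[0]->0; indeg[2]->1 | ready=[0] | order so far=[4, 7, 6, 1, 3, 5]
  pop 0: indeg[2]->0 | ready=[2] | order so far=[4, 7, 6, 1, 3, 5, 0]
  pop 2: no out-edges | ready=[] | order so far=[4, 7, 6, 1, 3, 5, 0, 2]
  Result: [4, 7, 6, 1, 3, 5, 0, 2]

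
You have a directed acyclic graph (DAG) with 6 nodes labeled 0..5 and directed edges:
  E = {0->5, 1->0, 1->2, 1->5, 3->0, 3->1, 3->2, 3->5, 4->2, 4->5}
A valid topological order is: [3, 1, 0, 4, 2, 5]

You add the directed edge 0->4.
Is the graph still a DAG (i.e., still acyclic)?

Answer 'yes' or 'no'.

Answer: yes

Derivation:
Given toposort: [3, 1, 0, 4, 2, 5]
Position of 0: index 2; position of 4: index 3
New edge 0->4: forward
Forward edge: respects the existing order. Still a DAG, same toposort still valid.
Still a DAG? yes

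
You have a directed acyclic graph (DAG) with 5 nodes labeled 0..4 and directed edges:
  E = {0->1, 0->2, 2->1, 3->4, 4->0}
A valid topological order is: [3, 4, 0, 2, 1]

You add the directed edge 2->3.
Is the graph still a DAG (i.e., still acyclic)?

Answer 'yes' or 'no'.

Answer: no

Derivation:
Given toposort: [3, 4, 0, 2, 1]
Position of 2: index 3; position of 3: index 0
New edge 2->3: backward (u after v in old order)
Backward edge: old toposort is now invalid. Check if this creates a cycle.
Does 3 already reach 2? Reachable from 3: [0, 1, 2, 3, 4]. YES -> cycle!
Still a DAG? no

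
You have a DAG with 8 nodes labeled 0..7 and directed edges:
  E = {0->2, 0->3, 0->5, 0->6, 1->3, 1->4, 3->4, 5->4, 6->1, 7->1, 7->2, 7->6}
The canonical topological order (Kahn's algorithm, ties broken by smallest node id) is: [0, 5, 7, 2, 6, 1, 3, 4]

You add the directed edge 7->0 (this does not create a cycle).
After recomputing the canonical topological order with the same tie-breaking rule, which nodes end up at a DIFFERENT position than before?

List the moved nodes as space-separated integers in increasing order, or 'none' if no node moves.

Old toposort: [0, 5, 7, 2, 6, 1, 3, 4]
Added edge 7->0
Recompute Kahn (smallest-id tiebreak):
  initial in-degrees: [1, 2, 2, 2, 3, 1, 2, 0]
  ready (indeg=0): [7]
  pop 7: indeg[0]->0; indeg[1]->1; indeg[2]->1; indeg[6]->1 | ready=[0] | order so far=[7]
  pop 0: indeg[2]->0; indeg[3]->1; indeg[5]->0; indeg[6]->0 | ready=[2, 5, 6] | order so far=[7, 0]
  pop 2: no out-edges | ready=[5, 6] | order so far=[7, 0, 2]
  pop 5: indeg[4]->2 | ready=[6] | order so far=[7, 0, 2, 5]
  pop 6: indeg[1]->0 | ready=[1] | order so far=[7, 0, 2, 5, 6]
  pop 1: indeg[3]->0; indeg[4]->1 | ready=[3] | order so far=[7, 0, 2, 5, 6, 1]
  pop 3: indeg[4]->0 | ready=[4] | order so far=[7, 0, 2, 5, 6, 1, 3]
  pop 4: no out-edges | ready=[] | order so far=[7, 0, 2, 5, 6, 1, 3, 4]
New canonical toposort: [7, 0, 2, 5, 6, 1, 3, 4]
Compare positions:
  Node 0: index 0 -> 1 (moved)
  Node 1: index 5 -> 5 (same)
  Node 2: index 3 -> 2 (moved)
  Node 3: index 6 -> 6 (same)
  Node 4: index 7 -> 7 (same)
  Node 5: index 1 -> 3 (moved)
  Node 6: index 4 -> 4 (same)
  Node 7: index 2 -> 0 (moved)
Nodes that changed position: 0 2 5 7

Answer: 0 2 5 7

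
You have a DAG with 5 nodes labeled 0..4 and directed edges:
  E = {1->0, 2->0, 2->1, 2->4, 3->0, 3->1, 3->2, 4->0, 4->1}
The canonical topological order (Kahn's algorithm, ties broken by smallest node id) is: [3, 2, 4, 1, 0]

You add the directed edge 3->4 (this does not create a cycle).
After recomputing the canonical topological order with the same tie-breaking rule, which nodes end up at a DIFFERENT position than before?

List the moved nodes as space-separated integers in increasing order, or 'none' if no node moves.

Answer: none

Derivation:
Old toposort: [3, 2, 4, 1, 0]
Added edge 3->4
Recompute Kahn (smallest-id tiebreak):
  initial in-degrees: [4, 3, 1, 0, 2]
  ready (indeg=0): [3]
  pop 3: indeg[0]->3; indeg[1]->2; indeg[2]->0; indeg[4]->1 | ready=[2] | order so far=[3]
  pop 2: indeg[0]->2; indeg[1]->1; indeg[4]->0 | ready=[4] | order so far=[3, 2]
  pop 4: indeg[0]->1; indeg[1]->0 | ready=[1] | order so far=[3, 2, 4]
  pop 1: indeg[0]->0 | ready=[0] | order so far=[3, 2, 4, 1]
  pop 0: no out-edges | ready=[] | order so far=[3, 2, 4, 1, 0]
New canonical toposort: [3, 2, 4, 1, 0]
Compare positions:
  Node 0: index 4 -> 4 (same)
  Node 1: index 3 -> 3 (same)
  Node 2: index 1 -> 1 (same)
  Node 3: index 0 -> 0 (same)
  Node 4: index 2 -> 2 (same)
Nodes that changed position: none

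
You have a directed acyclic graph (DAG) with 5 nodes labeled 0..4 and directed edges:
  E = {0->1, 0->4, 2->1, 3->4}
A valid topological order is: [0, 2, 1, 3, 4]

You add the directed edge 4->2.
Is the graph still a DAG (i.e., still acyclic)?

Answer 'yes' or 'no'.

Given toposort: [0, 2, 1, 3, 4]
Position of 4: index 4; position of 2: index 1
New edge 4->2: backward (u after v in old order)
Backward edge: old toposort is now invalid. Check if this creates a cycle.
Does 2 already reach 4? Reachable from 2: [1, 2]. NO -> still a DAG (reorder needed).
Still a DAG? yes

Answer: yes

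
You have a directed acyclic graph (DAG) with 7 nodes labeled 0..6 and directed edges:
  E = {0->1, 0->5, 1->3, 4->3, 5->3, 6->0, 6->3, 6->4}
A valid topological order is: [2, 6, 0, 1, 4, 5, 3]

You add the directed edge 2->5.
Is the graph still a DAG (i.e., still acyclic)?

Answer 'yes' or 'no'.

Answer: yes

Derivation:
Given toposort: [2, 6, 0, 1, 4, 5, 3]
Position of 2: index 0; position of 5: index 5
New edge 2->5: forward
Forward edge: respects the existing order. Still a DAG, same toposort still valid.
Still a DAG? yes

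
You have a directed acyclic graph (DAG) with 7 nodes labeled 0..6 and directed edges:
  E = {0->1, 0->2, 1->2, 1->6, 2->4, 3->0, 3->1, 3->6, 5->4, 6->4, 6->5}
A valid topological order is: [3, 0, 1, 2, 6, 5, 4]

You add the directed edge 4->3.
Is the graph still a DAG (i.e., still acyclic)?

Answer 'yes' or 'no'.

Answer: no

Derivation:
Given toposort: [3, 0, 1, 2, 6, 5, 4]
Position of 4: index 6; position of 3: index 0
New edge 4->3: backward (u after v in old order)
Backward edge: old toposort is now invalid. Check if this creates a cycle.
Does 3 already reach 4? Reachable from 3: [0, 1, 2, 3, 4, 5, 6]. YES -> cycle!
Still a DAG? no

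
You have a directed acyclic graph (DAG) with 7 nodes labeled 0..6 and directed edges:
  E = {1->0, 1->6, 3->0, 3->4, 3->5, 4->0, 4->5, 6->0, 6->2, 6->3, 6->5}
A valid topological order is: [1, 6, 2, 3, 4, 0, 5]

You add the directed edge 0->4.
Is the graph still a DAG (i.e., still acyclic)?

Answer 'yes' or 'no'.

Given toposort: [1, 6, 2, 3, 4, 0, 5]
Position of 0: index 5; position of 4: index 4
New edge 0->4: backward (u after v in old order)
Backward edge: old toposort is now invalid. Check if this creates a cycle.
Does 4 already reach 0? Reachable from 4: [0, 4, 5]. YES -> cycle!
Still a DAG? no

Answer: no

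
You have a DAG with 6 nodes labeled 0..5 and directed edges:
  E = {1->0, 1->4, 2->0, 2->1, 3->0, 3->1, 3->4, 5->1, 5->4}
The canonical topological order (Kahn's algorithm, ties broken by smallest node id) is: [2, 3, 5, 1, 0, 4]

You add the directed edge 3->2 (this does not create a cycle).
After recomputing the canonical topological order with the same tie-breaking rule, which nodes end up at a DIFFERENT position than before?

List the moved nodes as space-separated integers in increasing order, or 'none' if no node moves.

Answer: 2 3

Derivation:
Old toposort: [2, 3, 5, 1, 0, 4]
Added edge 3->2
Recompute Kahn (smallest-id tiebreak):
  initial in-degrees: [3, 3, 1, 0, 3, 0]
  ready (indeg=0): [3, 5]
  pop 3: indeg[0]->2; indeg[1]->2; indeg[2]->0; indeg[4]->2 | ready=[2, 5] | order so far=[3]
  pop 2: indeg[0]->1; indeg[1]->1 | ready=[5] | order so far=[3, 2]
  pop 5: indeg[1]->0; indeg[4]->1 | ready=[1] | order so far=[3, 2, 5]
  pop 1: indeg[0]->0; indeg[4]->0 | ready=[0, 4] | order so far=[3, 2, 5, 1]
  pop 0: no out-edges | ready=[4] | order so far=[3, 2, 5, 1, 0]
  pop 4: no out-edges | ready=[] | order so far=[3, 2, 5, 1, 0, 4]
New canonical toposort: [3, 2, 5, 1, 0, 4]
Compare positions:
  Node 0: index 4 -> 4 (same)
  Node 1: index 3 -> 3 (same)
  Node 2: index 0 -> 1 (moved)
  Node 3: index 1 -> 0 (moved)
  Node 4: index 5 -> 5 (same)
  Node 5: index 2 -> 2 (same)
Nodes that changed position: 2 3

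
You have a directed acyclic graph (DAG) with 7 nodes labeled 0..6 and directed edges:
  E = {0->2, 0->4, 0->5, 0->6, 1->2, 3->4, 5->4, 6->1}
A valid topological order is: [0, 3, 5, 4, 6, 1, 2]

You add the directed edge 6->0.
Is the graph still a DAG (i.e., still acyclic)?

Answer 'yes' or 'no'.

Given toposort: [0, 3, 5, 4, 6, 1, 2]
Position of 6: index 4; position of 0: index 0
New edge 6->0: backward (u after v in old order)
Backward edge: old toposort is now invalid. Check if this creates a cycle.
Does 0 already reach 6? Reachable from 0: [0, 1, 2, 4, 5, 6]. YES -> cycle!
Still a DAG? no

Answer: no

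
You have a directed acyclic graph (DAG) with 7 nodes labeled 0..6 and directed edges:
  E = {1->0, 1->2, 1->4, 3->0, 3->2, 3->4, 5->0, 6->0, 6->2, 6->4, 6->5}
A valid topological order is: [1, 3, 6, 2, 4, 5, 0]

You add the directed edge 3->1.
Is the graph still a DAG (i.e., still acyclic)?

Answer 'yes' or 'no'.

Answer: yes

Derivation:
Given toposort: [1, 3, 6, 2, 4, 5, 0]
Position of 3: index 1; position of 1: index 0
New edge 3->1: backward (u after v in old order)
Backward edge: old toposort is now invalid. Check if this creates a cycle.
Does 1 already reach 3? Reachable from 1: [0, 1, 2, 4]. NO -> still a DAG (reorder needed).
Still a DAG? yes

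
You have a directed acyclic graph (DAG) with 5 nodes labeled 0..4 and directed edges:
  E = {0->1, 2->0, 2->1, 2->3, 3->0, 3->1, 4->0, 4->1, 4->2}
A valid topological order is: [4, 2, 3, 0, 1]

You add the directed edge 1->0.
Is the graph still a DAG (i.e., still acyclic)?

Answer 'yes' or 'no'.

Given toposort: [4, 2, 3, 0, 1]
Position of 1: index 4; position of 0: index 3
New edge 1->0: backward (u after v in old order)
Backward edge: old toposort is now invalid. Check if this creates a cycle.
Does 0 already reach 1? Reachable from 0: [0, 1]. YES -> cycle!
Still a DAG? no

Answer: no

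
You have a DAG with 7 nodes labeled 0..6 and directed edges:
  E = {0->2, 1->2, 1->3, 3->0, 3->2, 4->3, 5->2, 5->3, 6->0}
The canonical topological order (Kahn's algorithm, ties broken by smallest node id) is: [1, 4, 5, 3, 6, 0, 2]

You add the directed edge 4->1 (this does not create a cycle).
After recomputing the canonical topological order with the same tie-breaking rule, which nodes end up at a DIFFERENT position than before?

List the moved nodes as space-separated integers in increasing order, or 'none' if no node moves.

Old toposort: [1, 4, 5, 3, 6, 0, 2]
Added edge 4->1
Recompute Kahn (smallest-id tiebreak):
  initial in-degrees: [2, 1, 4, 3, 0, 0, 0]
  ready (indeg=0): [4, 5, 6]
  pop 4: indeg[1]->0; indeg[3]->2 | ready=[1, 5, 6] | order so far=[4]
  pop 1: indeg[2]->3; indeg[3]->1 | ready=[5, 6] | order so far=[4, 1]
  pop 5: indeg[2]->2; indeg[3]->0 | ready=[3, 6] | order so far=[4, 1, 5]
  pop 3: indeg[0]->1; indeg[2]->1 | ready=[6] | order so far=[4, 1, 5, 3]
  pop 6: indeg[0]->0 | ready=[0] | order so far=[4, 1, 5, 3, 6]
  pop 0: indeg[2]->0 | ready=[2] | order so far=[4, 1, 5, 3, 6, 0]
  pop 2: no out-edges | ready=[] | order so far=[4, 1, 5, 3, 6, 0, 2]
New canonical toposort: [4, 1, 5, 3, 6, 0, 2]
Compare positions:
  Node 0: index 5 -> 5 (same)
  Node 1: index 0 -> 1 (moved)
  Node 2: index 6 -> 6 (same)
  Node 3: index 3 -> 3 (same)
  Node 4: index 1 -> 0 (moved)
  Node 5: index 2 -> 2 (same)
  Node 6: index 4 -> 4 (same)
Nodes that changed position: 1 4

Answer: 1 4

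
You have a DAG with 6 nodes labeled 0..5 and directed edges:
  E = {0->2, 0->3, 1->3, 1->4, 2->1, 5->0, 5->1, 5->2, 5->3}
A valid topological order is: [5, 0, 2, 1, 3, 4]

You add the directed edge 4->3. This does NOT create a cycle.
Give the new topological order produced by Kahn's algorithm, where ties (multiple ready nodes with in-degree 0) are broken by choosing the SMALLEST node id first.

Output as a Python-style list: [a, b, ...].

Old toposort: [5, 0, 2, 1, 3, 4]
Added edge: 4->3
Position of 4 (5) > position of 3 (4). Must reorder: 4 must now come before 3.
Run Kahn's algorithm (break ties by smallest node id):
  initial in-degrees: [1, 2, 2, 4, 1, 0]
  ready (indeg=0): [5]
  pop 5: indeg[0]->0; indeg[1]->1; indeg[2]->1; indeg[3]->3 | ready=[0] | order so far=[5]
  pop 0: indeg[2]->0; indeg[3]->2 | ready=[2] | order so far=[5, 0]
  pop 2: indeg[1]->0 | ready=[1] | order so far=[5, 0, 2]
  pop 1: indeg[3]->1; indeg[4]->0 | ready=[4] | order so far=[5, 0, 2, 1]
  pop 4: indeg[3]->0 | ready=[3] | order so far=[5, 0, 2, 1, 4]
  pop 3: no out-edges | ready=[] | order so far=[5, 0, 2, 1, 4, 3]
  Result: [5, 0, 2, 1, 4, 3]

Answer: [5, 0, 2, 1, 4, 3]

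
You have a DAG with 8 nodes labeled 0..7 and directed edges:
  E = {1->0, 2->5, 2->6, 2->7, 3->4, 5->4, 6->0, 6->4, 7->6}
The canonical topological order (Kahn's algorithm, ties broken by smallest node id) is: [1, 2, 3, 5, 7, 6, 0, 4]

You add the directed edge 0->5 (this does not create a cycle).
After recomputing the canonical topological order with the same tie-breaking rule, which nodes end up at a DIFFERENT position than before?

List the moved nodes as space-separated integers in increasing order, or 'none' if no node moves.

Old toposort: [1, 2, 3, 5, 7, 6, 0, 4]
Added edge 0->5
Recompute Kahn (smallest-id tiebreak):
  initial in-degrees: [2, 0, 0, 0, 3, 2, 2, 1]
  ready (indeg=0): [1, 2, 3]
  pop 1: indeg[0]->1 | ready=[2, 3] | order so far=[1]
  pop 2: indeg[5]->1; indeg[6]->1; indeg[7]->0 | ready=[3, 7] | order so far=[1, 2]
  pop 3: indeg[4]->2 | ready=[7] | order so far=[1, 2, 3]
  pop 7: indeg[6]->0 | ready=[6] | order so far=[1, 2, 3, 7]
  pop 6: indeg[0]->0; indeg[4]->1 | ready=[0] | order so far=[1, 2, 3, 7, 6]
  pop 0: indeg[5]->0 | ready=[5] | order so far=[1, 2, 3, 7, 6, 0]
  pop 5: indeg[4]->0 | ready=[4] | order so far=[1, 2, 3, 7, 6, 0, 5]
  pop 4: no out-edges | ready=[] | order so far=[1, 2, 3, 7, 6, 0, 5, 4]
New canonical toposort: [1, 2, 3, 7, 6, 0, 5, 4]
Compare positions:
  Node 0: index 6 -> 5 (moved)
  Node 1: index 0 -> 0 (same)
  Node 2: index 1 -> 1 (same)
  Node 3: index 2 -> 2 (same)
  Node 4: index 7 -> 7 (same)
  Node 5: index 3 -> 6 (moved)
  Node 6: index 5 -> 4 (moved)
  Node 7: index 4 -> 3 (moved)
Nodes that changed position: 0 5 6 7

Answer: 0 5 6 7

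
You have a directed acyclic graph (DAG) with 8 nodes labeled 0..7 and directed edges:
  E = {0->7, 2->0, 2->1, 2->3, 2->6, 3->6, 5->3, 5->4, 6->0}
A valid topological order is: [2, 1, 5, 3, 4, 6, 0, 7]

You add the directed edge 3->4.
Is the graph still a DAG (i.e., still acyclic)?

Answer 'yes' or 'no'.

Answer: yes

Derivation:
Given toposort: [2, 1, 5, 3, 4, 6, 0, 7]
Position of 3: index 3; position of 4: index 4
New edge 3->4: forward
Forward edge: respects the existing order. Still a DAG, same toposort still valid.
Still a DAG? yes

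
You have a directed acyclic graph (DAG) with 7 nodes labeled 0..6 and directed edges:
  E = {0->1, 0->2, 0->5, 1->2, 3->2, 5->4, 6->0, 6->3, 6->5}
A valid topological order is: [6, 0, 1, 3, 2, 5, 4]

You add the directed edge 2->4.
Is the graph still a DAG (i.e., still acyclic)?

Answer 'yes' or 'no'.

Given toposort: [6, 0, 1, 3, 2, 5, 4]
Position of 2: index 4; position of 4: index 6
New edge 2->4: forward
Forward edge: respects the existing order. Still a DAG, same toposort still valid.
Still a DAG? yes

Answer: yes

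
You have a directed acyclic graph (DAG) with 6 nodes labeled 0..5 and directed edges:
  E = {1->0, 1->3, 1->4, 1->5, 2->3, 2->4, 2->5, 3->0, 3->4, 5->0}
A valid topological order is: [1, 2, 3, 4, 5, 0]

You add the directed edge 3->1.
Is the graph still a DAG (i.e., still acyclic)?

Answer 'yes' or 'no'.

Given toposort: [1, 2, 3, 4, 5, 0]
Position of 3: index 2; position of 1: index 0
New edge 3->1: backward (u after v in old order)
Backward edge: old toposort is now invalid. Check if this creates a cycle.
Does 1 already reach 3? Reachable from 1: [0, 1, 3, 4, 5]. YES -> cycle!
Still a DAG? no

Answer: no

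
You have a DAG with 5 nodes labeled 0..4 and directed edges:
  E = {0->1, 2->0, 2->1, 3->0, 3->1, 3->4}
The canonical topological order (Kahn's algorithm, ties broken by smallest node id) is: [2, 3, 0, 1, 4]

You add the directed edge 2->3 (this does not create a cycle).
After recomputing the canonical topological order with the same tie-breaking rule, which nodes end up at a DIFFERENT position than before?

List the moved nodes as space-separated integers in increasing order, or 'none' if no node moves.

Old toposort: [2, 3, 0, 1, 4]
Added edge 2->3
Recompute Kahn (smallest-id tiebreak):
  initial in-degrees: [2, 3, 0, 1, 1]
  ready (indeg=0): [2]
  pop 2: indeg[0]->1; indeg[1]->2; indeg[3]->0 | ready=[3] | order so far=[2]
  pop 3: indeg[0]->0; indeg[1]->1; indeg[4]->0 | ready=[0, 4] | order so far=[2, 3]
  pop 0: indeg[1]->0 | ready=[1, 4] | order so far=[2, 3, 0]
  pop 1: no out-edges | ready=[4] | order so far=[2, 3, 0, 1]
  pop 4: no out-edges | ready=[] | order so far=[2, 3, 0, 1, 4]
New canonical toposort: [2, 3, 0, 1, 4]
Compare positions:
  Node 0: index 2 -> 2 (same)
  Node 1: index 3 -> 3 (same)
  Node 2: index 0 -> 0 (same)
  Node 3: index 1 -> 1 (same)
  Node 4: index 4 -> 4 (same)
Nodes that changed position: none

Answer: none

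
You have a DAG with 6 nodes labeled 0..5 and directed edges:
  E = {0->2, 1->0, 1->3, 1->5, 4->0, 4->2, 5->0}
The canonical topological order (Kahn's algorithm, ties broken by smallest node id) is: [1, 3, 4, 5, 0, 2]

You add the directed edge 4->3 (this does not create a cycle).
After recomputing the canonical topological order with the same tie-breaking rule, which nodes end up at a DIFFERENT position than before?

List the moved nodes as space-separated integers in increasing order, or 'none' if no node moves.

Old toposort: [1, 3, 4, 5, 0, 2]
Added edge 4->3
Recompute Kahn (smallest-id tiebreak):
  initial in-degrees: [3, 0, 2, 2, 0, 1]
  ready (indeg=0): [1, 4]
  pop 1: indeg[0]->2; indeg[3]->1; indeg[5]->0 | ready=[4, 5] | order so far=[1]
  pop 4: indeg[0]->1; indeg[2]->1; indeg[3]->0 | ready=[3, 5] | order so far=[1, 4]
  pop 3: no out-edges | ready=[5] | order so far=[1, 4, 3]
  pop 5: indeg[0]->0 | ready=[0] | order so far=[1, 4, 3, 5]
  pop 0: indeg[2]->0 | ready=[2] | order so far=[1, 4, 3, 5, 0]
  pop 2: no out-edges | ready=[] | order so far=[1, 4, 3, 5, 0, 2]
New canonical toposort: [1, 4, 3, 5, 0, 2]
Compare positions:
  Node 0: index 4 -> 4 (same)
  Node 1: index 0 -> 0 (same)
  Node 2: index 5 -> 5 (same)
  Node 3: index 1 -> 2 (moved)
  Node 4: index 2 -> 1 (moved)
  Node 5: index 3 -> 3 (same)
Nodes that changed position: 3 4

Answer: 3 4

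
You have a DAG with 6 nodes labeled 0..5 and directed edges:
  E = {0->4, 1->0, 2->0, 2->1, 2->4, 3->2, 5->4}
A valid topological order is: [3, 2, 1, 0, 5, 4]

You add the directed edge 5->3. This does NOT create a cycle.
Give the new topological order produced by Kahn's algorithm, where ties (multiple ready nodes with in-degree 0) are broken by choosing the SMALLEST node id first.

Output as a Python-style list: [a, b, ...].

Answer: [5, 3, 2, 1, 0, 4]

Derivation:
Old toposort: [3, 2, 1, 0, 5, 4]
Added edge: 5->3
Position of 5 (4) > position of 3 (0). Must reorder: 5 must now come before 3.
Run Kahn's algorithm (break ties by smallest node id):
  initial in-degrees: [2, 1, 1, 1, 3, 0]
  ready (indeg=0): [5]
  pop 5: indeg[3]->0; indeg[4]->2 | ready=[3] | order so far=[5]
  pop 3: indeg[2]->0 | ready=[2] | order so far=[5, 3]
  pop 2: indeg[0]->1; indeg[1]->0; indeg[4]->1 | ready=[1] | order so far=[5, 3, 2]
  pop 1: indeg[0]->0 | ready=[0] | order so far=[5, 3, 2, 1]
  pop 0: indeg[4]->0 | ready=[4] | order so far=[5, 3, 2, 1, 0]
  pop 4: no out-edges | ready=[] | order so far=[5, 3, 2, 1, 0, 4]
  Result: [5, 3, 2, 1, 0, 4]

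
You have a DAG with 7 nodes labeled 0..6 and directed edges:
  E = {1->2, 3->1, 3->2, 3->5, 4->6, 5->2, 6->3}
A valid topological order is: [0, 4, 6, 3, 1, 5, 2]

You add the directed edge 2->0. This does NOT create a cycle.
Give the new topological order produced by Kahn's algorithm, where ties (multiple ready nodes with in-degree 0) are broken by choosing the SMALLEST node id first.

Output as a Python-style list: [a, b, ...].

Answer: [4, 6, 3, 1, 5, 2, 0]

Derivation:
Old toposort: [0, 4, 6, 3, 1, 5, 2]
Added edge: 2->0
Position of 2 (6) > position of 0 (0). Must reorder: 2 must now come before 0.
Run Kahn's algorithm (break ties by smallest node id):
  initial in-degrees: [1, 1, 3, 1, 0, 1, 1]
  ready (indeg=0): [4]
  pop 4: indeg[6]->0 | ready=[6] | order so far=[4]
  pop 6: indeg[3]->0 | ready=[3] | order so far=[4, 6]
  pop 3: indeg[1]->0; indeg[2]->2; indeg[5]->0 | ready=[1, 5] | order so far=[4, 6, 3]
  pop 1: indeg[2]->1 | ready=[5] | order so far=[4, 6, 3, 1]
  pop 5: indeg[2]->0 | ready=[2] | order so far=[4, 6, 3, 1, 5]
  pop 2: indeg[0]->0 | ready=[0] | order so far=[4, 6, 3, 1, 5, 2]
  pop 0: no out-edges | ready=[] | order so far=[4, 6, 3, 1, 5, 2, 0]
  Result: [4, 6, 3, 1, 5, 2, 0]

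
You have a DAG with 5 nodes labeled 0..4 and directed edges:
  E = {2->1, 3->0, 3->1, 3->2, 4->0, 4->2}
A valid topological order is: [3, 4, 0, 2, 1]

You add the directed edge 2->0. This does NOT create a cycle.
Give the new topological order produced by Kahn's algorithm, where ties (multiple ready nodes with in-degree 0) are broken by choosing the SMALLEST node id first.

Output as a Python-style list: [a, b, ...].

Old toposort: [3, 4, 0, 2, 1]
Added edge: 2->0
Position of 2 (3) > position of 0 (2). Must reorder: 2 must now come before 0.
Run Kahn's algorithm (break ties by smallest node id):
  initial in-degrees: [3, 2, 2, 0, 0]
  ready (indeg=0): [3, 4]
  pop 3: indeg[0]->2; indeg[1]->1; indeg[2]->1 | ready=[4] | order so far=[3]
  pop 4: indeg[0]->1; indeg[2]->0 | ready=[2] | order so far=[3, 4]
  pop 2: indeg[0]->0; indeg[1]->0 | ready=[0, 1] | order so far=[3, 4, 2]
  pop 0: no out-edges | ready=[1] | order so far=[3, 4, 2, 0]
  pop 1: no out-edges | ready=[] | order so far=[3, 4, 2, 0, 1]
  Result: [3, 4, 2, 0, 1]

Answer: [3, 4, 2, 0, 1]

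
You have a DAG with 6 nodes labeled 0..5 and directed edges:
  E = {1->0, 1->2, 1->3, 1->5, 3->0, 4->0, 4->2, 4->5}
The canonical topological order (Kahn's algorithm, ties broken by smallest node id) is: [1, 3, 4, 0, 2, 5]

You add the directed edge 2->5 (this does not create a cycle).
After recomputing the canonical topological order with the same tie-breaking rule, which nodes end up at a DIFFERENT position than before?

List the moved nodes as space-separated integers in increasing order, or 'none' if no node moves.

Old toposort: [1, 3, 4, 0, 2, 5]
Added edge 2->5
Recompute Kahn (smallest-id tiebreak):
  initial in-degrees: [3, 0, 2, 1, 0, 3]
  ready (indeg=0): [1, 4]
  pop 1: indeg[0]->2; indeg[2]->1; indeg[3]->0; indeg[5]->2 | ready=[3, 4] | order so far=[1]
  pop 3: indeg[0]->1 | ready=[4] | order so far=[1, 3]
  pop 4: indeg[0]->0; indeg[2]->0; indeg[5]->1 | ready=[0, 2] | order so far=[1, 3, 4]
  pop 0: no out-edges | ready=[2] | order so far=[1, 3, 4, 0]
  pop 2: indeg[5]->0 | ready=[5] | order so far=[1, 3, 4, 0, 2]
  pop 5: no out-edges | ready=[] | order so far=[1, 3, 4, 0, 2, 5]
New canonical toposort: [1, 3, 4, 0, 2, 5]
Compare positions:
  Node 0: index 3 -> 3 (same)
  Node 1: index 0 -> 0 (same)
  Node 2: index 4 -> 4 (same)
  Node 3: index 1 -> 1 (same)
  Node 4: index 2 -> 2 (same)
  Node 5: index 5 -> 5 (same)
Nodes that changed position: none

Answer: none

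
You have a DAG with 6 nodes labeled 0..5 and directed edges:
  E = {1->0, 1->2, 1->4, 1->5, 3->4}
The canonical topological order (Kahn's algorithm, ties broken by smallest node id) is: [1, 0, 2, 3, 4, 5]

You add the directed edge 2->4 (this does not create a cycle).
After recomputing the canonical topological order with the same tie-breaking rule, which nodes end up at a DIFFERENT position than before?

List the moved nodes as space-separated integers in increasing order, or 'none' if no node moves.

Old toposort: [1, 0, 2, 3, 4, 5]
Added edge 2->4
Recompute Kahn (smallest-id tiebreak):
  initial in-degrees: [1, 0, 1, 0, 3, 1]
  ready (indeg=0): [1, 3]
  pop 1: indeg[0]->0; indeg[2]->0; indeg[4]->2; indeg[5]->0 | ready=[0, 2, 3, 5] | order so far=[1]
  pop 0: no out-edges | ready=[2, 3, 5] | order so far=[1, 0]
  pop 2: indeg[4]->1 | ready=[3, 5] | order so far=[1, 0, 2]
  pop 3: indeg[4]->0 | ready=[4, 5] | order so far=[1, 0, 2, 3]
  pop 4: no out-edges | ready=[5] | order so far=[1, 0, 2, 3, 4]
  pop 5: no out-edges | ready=[] | order so far=[1, 0, 2, 3, 4, 5]
New canonical toposort: [1, 0, 2, 3, 4, 5]
Compare positions:
  Node 0: index 1 -> 1 (same)
  Node 1: index 0 -> 0 (same)
  Node 2: index 2 -> 2 (same)
  Node 3: index 3 -> 3 (same)
  Node 4: index 4 -> 4 (same)
  Node 5: index 5 -> 5 (same)
Nodes that changed position: none

Answer: none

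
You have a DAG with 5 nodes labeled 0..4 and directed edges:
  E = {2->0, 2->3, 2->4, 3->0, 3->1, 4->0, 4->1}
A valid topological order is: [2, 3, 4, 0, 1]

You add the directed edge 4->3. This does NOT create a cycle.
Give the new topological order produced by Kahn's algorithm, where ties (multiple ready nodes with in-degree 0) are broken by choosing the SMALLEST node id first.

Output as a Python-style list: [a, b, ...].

Answer: [2, 4, 3, 0, 1]

Derivation:
Old toposort: [2, 3, 4, 0, 1]
Added edge: 4->3
Position of 4 (2) > position of 3 (1). Must reorder: 4 must now come before 3.
Run Kahn's algorithm (break ties by smallest node id):
  initial in-degrees: [3, 2, 0, 2, 1]
  ready (indeg=0): [2]
  pop 2: indeg[0]->2; indeg[3]->1; indeg[4]->0 | ready=[4] | order so far=[2]
  pop 4: indeg[0]->1; indeg[1]->1; indeg[3]->0 | ready=[3] | order so far=[2, 4]
  pop 3: indeg[0]->0; indeg[1]->0 | ready=[0, 1] | order so far=[2, 4, 3]
  pop 0: no out-edges | ready=[1] | order so far=[2, 4, 3, 0]
  pop 1: no out-edges | ready=[] | order so far=[2, 4, 3, 0, 1]
  Result: [2, 4, 3, 0, 1]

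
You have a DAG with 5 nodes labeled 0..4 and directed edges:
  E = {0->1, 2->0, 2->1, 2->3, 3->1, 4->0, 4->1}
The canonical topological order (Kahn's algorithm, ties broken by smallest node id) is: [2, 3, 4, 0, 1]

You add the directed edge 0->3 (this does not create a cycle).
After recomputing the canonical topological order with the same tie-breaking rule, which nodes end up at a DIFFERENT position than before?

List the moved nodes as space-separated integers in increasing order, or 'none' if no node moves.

Old toposort: [2, 3, 4, 0, 1]
Added edge 0->3
Recompute Kahn (smallest-id tiebreak):
  initial in-degrees: [2, 4, 0, 2, 0]
  ready (indeg=0): [2, 4]
  pop 2: indeg[0]->1; indeg[1]->3; indeg[3]->1 | ready=[4] | order so far=[2]
  pop 4: indeg[0]->0; indeg[1]->2 | ready=[0] | order so far=[2, 4]
  pop 0: indeg[1]->1; indeg[3]->0 | ready=[3] | order so far=[2, 4, 0]
  pop 3: indeg[1]->0 | ready=[1] | order so far=[2, 4, 0, 3]
  pop 1: no out-edges | ready=[] | order so far=[2, 4, 0, 3, 1]
New canonical toposort: [2, 4, 0, 3, 1]
Compare positions:
  Node 0: index 3 -> 2 (moved)
  Node 1: index 4 -> 4 (same)
  Node 2: index 0 -> 0 (same)
  Node 3: index 1 -> 3 (moved)
  Node 4: index 2 -> 1 (moved)
Nodes that changed position: 0 3 4

Answer: 0 3 4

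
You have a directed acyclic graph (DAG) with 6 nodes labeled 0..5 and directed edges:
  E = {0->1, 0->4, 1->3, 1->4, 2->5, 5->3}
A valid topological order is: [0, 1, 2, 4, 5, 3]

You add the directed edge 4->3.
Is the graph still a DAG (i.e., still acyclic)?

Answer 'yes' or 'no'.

Answer: yes

Derivation:
Given toposort: [0, 1, 2, 4, 5, 3]
Position of 4: index 3; position of 3: index 5
New edge 4->3: forward
Forward edge: respects the existing order. Still a DAG, same toposort still valid.
Still a DAG? yes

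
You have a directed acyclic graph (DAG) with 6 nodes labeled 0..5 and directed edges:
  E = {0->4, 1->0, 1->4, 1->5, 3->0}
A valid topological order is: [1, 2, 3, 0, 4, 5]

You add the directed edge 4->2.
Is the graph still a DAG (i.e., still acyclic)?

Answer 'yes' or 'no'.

Given toposort: [1, 2, 3, 0, 4, 5]
Position of 4: index 4; position of 2: index 1
New edge 4->2: backward (u after v in old order)
Backward edge: old toposort is now invalid. Check if this creates a cycle.
Does 2 already reach 4? Reachable from 2: [2]. NO -> still a DAG (reorder needed).
Still a DAG? yes

Answer: yes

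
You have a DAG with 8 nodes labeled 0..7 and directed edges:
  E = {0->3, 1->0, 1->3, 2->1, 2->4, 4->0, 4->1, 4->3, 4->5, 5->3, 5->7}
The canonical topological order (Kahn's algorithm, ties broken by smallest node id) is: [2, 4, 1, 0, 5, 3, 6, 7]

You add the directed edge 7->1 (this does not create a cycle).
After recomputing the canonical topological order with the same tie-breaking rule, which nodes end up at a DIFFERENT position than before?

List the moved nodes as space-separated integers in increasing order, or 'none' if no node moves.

Answer: 0 1 3 5 6 7

Derivation:
Old toposort: [2, 4, 1, 0, 5, 3, 6, 7]
Added edge 7->1
Recompute Kahn (smallest-id tiebreak):
  initial in-degrees: [2, 3, 0, 4, 1, 1, 0, 1]
  ready (indeg=0): [2, 6]
  pop 2: indeg[1]->2; indeg[4]->0 | ready=[4, 6] | order so far=[2]
  pop 4: indeg[0]->1; indeg[1]->1; indeg[3]->3; indeg[5]->0 | ready=[5, 6] | order so far=[2, 4]
  pop 5: indeg[3]->2; indeg[7]->0 | ready=[6, 7] | order so far=[2, 4, 5]
  pop 6: no out-edges | ready=[7] | order so far=[2, 4, 5, 6]
  pop 7: indeg[1]->0 | ready=[1] | order so far=[2, 4, 5, 6, 7]
  pop 1: indeg[0]->0; indeg[3]->1 | ready=[0] | order so far=[2, 4, 5, 6, 7, 1]
  pop 0: indeg[3]->0 | ready=[3] | order so far=[2, 4, 5, 6, 7, 1, 0]
  pop 3: no out-edges | ready=[] | order so far=[2, 4, 5, 6, 7, 1, 0, 3]
New canonical toposort: [2, 4, 5, 6, 7, 1, 0, 3]
Compare positions:
  Node 0: index 3 -> 6 (moved)
  Node 1: index 2 -> 5 (moved)
  Node 2: index 0 -> 0 (same)
  Node 3: index 5 -> 7 (moved)
  Node 4: index 1 -> 1 (same)
  Node 5: index 4 -> 2 (moved)
  Node 6: index 6 -> 3 (moved)
  Node 7: index 7 -> 4 (moved)
Nodes that changed position: 0 1 3 5 6 7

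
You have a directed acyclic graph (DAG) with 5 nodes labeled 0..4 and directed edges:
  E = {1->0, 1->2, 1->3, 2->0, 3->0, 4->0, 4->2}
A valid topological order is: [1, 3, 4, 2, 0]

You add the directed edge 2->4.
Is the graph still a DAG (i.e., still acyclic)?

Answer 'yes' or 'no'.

Answer: no

Derivation:
Given toposort: [1, 3, 4, 2, 0]
Position of 2: index 3; position of 4: index 2
New edge 2->4: backward (u after v in old order)
Backward edge: old toposort is now invalid. Check if this creates a cycle.
Does 4 already reach 2? Reachable from 4: [0, 2, 4]. YES -> cycle!
Still a DAG? no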